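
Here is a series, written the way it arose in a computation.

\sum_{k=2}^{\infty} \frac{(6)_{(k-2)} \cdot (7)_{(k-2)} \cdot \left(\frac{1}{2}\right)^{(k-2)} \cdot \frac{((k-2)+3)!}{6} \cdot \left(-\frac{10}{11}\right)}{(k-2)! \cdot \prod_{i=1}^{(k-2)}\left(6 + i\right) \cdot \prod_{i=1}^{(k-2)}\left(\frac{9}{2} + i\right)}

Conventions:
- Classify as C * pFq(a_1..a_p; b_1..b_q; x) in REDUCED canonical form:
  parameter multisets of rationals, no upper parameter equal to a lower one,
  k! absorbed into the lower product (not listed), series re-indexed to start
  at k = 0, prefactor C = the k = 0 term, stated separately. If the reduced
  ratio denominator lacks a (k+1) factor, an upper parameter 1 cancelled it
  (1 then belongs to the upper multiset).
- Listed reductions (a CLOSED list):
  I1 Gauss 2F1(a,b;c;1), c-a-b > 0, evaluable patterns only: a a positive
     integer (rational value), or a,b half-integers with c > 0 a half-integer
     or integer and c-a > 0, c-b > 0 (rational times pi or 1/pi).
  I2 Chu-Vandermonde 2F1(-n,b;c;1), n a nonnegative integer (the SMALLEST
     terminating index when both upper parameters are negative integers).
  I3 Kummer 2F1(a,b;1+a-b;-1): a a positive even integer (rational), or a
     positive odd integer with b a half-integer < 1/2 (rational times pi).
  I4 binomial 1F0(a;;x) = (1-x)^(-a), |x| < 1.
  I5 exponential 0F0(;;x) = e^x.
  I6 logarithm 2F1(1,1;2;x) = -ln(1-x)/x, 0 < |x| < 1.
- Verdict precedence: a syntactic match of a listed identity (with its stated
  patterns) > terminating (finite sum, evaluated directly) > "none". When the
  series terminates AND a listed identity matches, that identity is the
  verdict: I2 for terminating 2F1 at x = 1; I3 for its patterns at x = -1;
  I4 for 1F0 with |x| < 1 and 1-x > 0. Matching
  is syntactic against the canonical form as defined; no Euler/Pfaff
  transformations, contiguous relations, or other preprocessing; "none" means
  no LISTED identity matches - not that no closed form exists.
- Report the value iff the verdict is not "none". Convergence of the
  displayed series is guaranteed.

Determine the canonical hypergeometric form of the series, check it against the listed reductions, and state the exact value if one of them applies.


Reduced: x = \frac{1}{2}, 2F1, upper = {4, 6}, lower = {\frac{11}{2}}, C = -\frac{10}{11}. Verdict: no listed reduction: x = \frac{1}{2} and upper {4, 6} fail every I1-I6 pattern.

First insight: with t_0 = -\frac{10}{11}, the parameter 7 appears in both the upper and lower lists and cancels.
Step ratio: r(k) = \frac{1}{2} * (k+4) (k+6) / [(k+\frac{11}{2}) (k+1)] ; factor over Q: parameters, x = \frac{1}{2}, and C = -\frac{10}{11}.


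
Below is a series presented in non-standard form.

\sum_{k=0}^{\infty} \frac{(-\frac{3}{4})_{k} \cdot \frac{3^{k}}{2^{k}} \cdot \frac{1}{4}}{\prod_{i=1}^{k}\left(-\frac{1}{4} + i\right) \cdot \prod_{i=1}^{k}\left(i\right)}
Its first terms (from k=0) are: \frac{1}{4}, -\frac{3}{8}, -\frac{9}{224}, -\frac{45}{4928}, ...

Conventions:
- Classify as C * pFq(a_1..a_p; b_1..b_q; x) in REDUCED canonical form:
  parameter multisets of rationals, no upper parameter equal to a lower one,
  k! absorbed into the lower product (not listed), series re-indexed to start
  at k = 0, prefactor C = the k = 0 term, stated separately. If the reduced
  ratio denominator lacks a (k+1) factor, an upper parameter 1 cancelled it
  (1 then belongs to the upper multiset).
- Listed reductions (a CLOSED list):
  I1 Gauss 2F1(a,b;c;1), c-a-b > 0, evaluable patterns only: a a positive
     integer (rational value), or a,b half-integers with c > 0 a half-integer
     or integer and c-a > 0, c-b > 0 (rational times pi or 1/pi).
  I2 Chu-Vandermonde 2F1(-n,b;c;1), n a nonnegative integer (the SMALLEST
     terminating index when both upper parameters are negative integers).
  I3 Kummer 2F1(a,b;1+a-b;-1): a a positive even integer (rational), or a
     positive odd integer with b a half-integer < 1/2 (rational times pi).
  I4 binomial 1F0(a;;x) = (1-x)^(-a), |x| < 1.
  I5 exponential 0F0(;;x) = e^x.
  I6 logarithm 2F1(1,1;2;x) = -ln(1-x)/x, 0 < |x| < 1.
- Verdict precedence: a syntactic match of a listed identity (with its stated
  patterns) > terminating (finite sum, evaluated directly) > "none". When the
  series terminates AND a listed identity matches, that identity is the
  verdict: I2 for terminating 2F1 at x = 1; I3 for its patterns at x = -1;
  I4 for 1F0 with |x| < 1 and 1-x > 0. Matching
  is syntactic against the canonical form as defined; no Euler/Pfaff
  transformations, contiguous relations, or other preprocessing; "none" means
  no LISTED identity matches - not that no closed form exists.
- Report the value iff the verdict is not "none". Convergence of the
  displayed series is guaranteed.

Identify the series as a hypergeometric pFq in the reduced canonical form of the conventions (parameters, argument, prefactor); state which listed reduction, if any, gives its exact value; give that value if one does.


This is \frac{1}{4} * 1F1(-\frac{3}{4}; \frac{3}{4}; \frac{3}{2}) in reduced canonical form. Verdict: no listed reduction: x = \frac{3}{2} and upper {-\frac{3}{4}} fail every I1-I6 pattern.

The tell: t_0 being \frac{1}{4}, the lower running product (C = 1/4) is a rising factorial.
Ratio: r(k) = \frac{3}{2} * (k-\frac{3}{4}) / [(k+\frac{3}{4}) (k+1)] - rational in k, leading ratio \frac{3}{2}; with t_0 = \frac{1}{4}, classification follows.


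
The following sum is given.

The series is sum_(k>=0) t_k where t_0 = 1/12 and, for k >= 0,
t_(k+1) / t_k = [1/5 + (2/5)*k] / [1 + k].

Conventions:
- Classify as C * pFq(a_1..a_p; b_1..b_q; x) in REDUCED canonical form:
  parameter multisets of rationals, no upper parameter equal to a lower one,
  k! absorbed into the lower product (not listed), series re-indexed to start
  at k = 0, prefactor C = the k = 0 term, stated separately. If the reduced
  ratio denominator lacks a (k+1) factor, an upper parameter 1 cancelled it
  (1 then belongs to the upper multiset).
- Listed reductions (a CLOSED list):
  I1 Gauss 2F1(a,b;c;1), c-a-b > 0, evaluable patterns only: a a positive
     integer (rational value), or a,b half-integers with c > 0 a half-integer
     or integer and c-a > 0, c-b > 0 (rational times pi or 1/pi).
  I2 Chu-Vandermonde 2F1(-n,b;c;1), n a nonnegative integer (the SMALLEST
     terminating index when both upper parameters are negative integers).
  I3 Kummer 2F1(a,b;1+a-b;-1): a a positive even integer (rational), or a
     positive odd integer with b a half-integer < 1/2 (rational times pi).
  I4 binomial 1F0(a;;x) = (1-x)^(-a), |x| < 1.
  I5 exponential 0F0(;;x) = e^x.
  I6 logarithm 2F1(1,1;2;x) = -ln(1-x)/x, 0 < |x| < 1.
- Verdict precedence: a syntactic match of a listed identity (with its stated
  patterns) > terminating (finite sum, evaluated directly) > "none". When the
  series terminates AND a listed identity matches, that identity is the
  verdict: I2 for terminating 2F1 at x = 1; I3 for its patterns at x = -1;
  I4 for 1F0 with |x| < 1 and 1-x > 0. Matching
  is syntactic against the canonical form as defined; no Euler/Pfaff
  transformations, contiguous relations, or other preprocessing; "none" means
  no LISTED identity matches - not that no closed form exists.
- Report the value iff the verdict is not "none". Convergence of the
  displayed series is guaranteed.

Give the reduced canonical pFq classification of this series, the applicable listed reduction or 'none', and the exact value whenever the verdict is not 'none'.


With C = 1/12: the canonical form is 1F0(1/2; -; 2/5). Verdict: binomial (I4) fires (the 1F0 binomial series: exponent -1/2, x = 2/5). Exact value: (1/12) * (3/5)^(-1/2).

First insight: with t_0 = 1/12, factor the ratio over Q (prefactor 1/12): negated roots = parameters.
Consecutive-term ratio: r(k) = (2/5) * (k+1/2) / [(k+1)] - rational; roots negated = parameters, x = (2/5), C = 1/12.


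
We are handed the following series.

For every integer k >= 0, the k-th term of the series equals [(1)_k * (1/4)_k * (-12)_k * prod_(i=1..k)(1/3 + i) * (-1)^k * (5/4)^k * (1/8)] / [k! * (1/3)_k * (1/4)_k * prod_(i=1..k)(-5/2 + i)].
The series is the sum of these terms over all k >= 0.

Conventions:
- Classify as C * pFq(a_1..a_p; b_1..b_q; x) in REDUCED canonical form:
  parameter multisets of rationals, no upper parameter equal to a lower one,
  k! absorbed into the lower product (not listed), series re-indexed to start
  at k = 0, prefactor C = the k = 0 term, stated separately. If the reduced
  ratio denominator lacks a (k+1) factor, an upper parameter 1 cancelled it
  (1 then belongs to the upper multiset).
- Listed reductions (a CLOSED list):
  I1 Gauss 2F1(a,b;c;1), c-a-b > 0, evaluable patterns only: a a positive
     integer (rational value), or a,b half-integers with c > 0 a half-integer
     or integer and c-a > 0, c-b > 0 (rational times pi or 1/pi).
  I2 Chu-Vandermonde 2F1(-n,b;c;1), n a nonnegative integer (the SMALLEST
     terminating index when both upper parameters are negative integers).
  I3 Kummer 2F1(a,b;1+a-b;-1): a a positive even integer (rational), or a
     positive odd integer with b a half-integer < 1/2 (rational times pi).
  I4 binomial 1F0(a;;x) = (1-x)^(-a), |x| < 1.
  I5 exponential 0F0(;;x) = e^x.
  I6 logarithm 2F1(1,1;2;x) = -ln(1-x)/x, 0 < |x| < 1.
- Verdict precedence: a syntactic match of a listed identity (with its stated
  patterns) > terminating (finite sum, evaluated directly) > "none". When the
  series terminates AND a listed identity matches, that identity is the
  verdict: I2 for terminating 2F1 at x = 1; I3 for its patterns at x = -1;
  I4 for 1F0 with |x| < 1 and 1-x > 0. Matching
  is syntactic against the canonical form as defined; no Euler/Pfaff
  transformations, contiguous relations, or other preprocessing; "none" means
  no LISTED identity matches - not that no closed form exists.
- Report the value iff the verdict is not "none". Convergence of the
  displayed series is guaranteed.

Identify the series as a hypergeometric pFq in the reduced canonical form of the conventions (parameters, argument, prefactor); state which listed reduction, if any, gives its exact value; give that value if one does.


Prefactor 1/8, argument -5/4: 3F2 with upper {-12, 1, 4/3} over lower {-3/2, 1/3}. Verdict: terminating at k = 12: the factor (-12)_k kills every later term; summing the 13 survivors is exact. Its exact value is 1580994849131/134368.

Structural cue: x = (-5/4) and the lower running product (prefactor 1/8) is a rising factorial.
Term ratio: r(k) = (-5/4) * (k-12) (k+1) (k+4/3) / [(k-3/2) (k+1/3) (k+1)] - rational in k, leading ratio (-5/4); with t_0 = 1/8, classification follows.


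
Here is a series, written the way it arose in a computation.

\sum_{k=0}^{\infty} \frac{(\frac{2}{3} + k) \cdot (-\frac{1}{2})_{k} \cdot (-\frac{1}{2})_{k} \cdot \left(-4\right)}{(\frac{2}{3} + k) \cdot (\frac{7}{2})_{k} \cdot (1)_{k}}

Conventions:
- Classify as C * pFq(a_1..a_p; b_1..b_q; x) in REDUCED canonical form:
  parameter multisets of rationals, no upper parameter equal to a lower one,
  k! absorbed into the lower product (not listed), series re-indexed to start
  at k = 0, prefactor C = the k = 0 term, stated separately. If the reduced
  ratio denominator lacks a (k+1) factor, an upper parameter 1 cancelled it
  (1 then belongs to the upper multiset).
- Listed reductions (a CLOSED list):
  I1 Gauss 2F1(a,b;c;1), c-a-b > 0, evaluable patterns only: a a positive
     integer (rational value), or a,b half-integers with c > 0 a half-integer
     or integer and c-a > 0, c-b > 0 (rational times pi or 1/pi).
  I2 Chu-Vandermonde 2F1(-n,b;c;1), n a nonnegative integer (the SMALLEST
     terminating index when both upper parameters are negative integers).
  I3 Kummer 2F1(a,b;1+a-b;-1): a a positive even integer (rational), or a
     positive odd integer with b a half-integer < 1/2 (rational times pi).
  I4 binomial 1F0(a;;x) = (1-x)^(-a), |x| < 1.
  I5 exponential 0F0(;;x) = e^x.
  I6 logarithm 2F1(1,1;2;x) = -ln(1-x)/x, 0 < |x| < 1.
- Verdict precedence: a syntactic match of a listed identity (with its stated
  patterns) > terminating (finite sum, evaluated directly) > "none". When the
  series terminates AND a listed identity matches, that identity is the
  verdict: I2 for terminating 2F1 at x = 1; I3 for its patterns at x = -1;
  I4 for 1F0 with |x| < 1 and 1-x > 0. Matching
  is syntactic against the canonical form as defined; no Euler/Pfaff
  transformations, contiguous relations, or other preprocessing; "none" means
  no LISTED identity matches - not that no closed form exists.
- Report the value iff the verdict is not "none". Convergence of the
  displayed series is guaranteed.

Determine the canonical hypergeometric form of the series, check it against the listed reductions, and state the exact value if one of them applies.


At argument 1: a 2F1 with upper {-\frac{1}{2}, -\frac{1}{2}}, lower {\frac{7}{2}}, scaled by C = -4. Verdict: this is Gauss's theorem I1 (half-integer case) (x = 1; upper {-\frac{1}{2}, -\frac{1}{2}} half-integers, c = \frac{7}{2} in the evaluable pattern). Value: \left(-\frac{175}{128}\right) \cdot \pi.

Key step: t_0 = -4 here, and (1)_k (C = -4) is k! itself.
Ratio: r(k) = 1 * (k-\frac{1}{2}) (k-\frac{1}{2}) / [(k+\frac{7}{2}) (k+1)] - rational in k, leading ratio 1; with t_0 = -4, classification follows.


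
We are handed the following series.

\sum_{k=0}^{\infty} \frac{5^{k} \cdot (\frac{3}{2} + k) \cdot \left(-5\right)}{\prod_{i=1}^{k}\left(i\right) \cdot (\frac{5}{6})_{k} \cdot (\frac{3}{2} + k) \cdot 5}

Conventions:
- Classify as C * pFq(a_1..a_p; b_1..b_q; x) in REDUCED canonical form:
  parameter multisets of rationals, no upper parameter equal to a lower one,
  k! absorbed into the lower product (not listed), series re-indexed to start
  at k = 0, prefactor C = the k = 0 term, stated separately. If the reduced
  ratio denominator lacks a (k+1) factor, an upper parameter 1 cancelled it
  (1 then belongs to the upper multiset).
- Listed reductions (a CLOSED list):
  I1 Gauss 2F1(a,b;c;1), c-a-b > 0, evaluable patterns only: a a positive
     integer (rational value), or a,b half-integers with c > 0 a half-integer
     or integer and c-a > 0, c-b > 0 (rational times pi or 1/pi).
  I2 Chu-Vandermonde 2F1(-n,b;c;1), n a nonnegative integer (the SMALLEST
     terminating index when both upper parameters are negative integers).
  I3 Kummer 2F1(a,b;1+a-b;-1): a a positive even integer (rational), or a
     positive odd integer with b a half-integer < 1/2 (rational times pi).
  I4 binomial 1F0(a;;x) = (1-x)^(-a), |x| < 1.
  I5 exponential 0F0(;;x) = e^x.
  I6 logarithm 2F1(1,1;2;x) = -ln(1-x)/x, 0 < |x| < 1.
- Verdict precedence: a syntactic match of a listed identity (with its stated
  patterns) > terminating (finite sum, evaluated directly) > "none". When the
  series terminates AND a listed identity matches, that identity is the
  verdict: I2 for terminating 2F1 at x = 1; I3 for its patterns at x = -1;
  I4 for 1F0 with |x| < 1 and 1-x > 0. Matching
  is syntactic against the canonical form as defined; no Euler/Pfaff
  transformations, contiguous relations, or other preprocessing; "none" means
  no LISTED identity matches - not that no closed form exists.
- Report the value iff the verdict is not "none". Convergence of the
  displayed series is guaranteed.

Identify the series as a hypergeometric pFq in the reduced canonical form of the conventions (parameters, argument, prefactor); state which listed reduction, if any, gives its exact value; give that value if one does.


At argument 5: a 0F1 with upper {-}, lower {\frac{5}{6}}, scaled by C = -1. Verdict: none (x = 5): each listed identity misses the multisets {-} ; {\frac{5}{6}}.

Key observation: x = 5 and striking the common factor k + 3/2 reduces the term (C = -1, x = 5).
Term ratio: r(k) = 5 * 1 / [(k+\frac{5}{6}) (k+1)] ; factor over Q: parameters, x = 5, and C = -1.


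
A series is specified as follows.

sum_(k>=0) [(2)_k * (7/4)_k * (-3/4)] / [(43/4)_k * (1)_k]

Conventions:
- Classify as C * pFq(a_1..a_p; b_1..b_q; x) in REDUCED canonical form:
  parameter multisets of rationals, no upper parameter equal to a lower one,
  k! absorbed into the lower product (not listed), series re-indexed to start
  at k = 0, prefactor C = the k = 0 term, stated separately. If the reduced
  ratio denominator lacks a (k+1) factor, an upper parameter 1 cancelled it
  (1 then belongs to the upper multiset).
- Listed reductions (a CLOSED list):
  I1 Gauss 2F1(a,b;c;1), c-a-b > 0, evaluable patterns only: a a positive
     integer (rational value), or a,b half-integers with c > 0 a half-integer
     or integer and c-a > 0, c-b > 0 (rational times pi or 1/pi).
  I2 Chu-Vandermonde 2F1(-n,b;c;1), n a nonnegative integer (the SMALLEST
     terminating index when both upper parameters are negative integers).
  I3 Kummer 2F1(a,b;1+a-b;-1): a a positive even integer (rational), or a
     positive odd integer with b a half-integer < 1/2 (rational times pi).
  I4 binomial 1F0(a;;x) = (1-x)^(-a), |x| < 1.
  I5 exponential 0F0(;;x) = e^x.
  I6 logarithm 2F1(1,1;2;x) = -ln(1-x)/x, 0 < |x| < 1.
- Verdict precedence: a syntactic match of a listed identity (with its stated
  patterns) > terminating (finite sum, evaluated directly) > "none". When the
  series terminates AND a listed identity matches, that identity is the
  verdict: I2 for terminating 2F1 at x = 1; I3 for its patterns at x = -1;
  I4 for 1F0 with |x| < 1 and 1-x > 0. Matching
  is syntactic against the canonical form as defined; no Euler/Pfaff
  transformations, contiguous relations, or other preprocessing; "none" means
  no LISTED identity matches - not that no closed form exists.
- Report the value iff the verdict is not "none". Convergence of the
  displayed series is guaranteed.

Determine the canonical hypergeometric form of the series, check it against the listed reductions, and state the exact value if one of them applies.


At argument 1: a 2F1 with upper {7/4, 2}, lower {43/4}, scaled by C = -3/4. Verdict at x = 1: Gauss (I1, integer-parameter pattern) matches (x = 1: the Gamma ratio telescopes since c-a-b = 7 > 0 and a = 2 in Z>0). Hence: -585/512.

Key observation: x = 1 and (1)_k (prefactor -3/4) is k! itself.
Step ratio: r(k) = 1 * (k+7/4) (k+2) / [(k+43/4) (k+1)] - poly over poly, x = 1 from leading terms; C = -3/4 at k = 0.


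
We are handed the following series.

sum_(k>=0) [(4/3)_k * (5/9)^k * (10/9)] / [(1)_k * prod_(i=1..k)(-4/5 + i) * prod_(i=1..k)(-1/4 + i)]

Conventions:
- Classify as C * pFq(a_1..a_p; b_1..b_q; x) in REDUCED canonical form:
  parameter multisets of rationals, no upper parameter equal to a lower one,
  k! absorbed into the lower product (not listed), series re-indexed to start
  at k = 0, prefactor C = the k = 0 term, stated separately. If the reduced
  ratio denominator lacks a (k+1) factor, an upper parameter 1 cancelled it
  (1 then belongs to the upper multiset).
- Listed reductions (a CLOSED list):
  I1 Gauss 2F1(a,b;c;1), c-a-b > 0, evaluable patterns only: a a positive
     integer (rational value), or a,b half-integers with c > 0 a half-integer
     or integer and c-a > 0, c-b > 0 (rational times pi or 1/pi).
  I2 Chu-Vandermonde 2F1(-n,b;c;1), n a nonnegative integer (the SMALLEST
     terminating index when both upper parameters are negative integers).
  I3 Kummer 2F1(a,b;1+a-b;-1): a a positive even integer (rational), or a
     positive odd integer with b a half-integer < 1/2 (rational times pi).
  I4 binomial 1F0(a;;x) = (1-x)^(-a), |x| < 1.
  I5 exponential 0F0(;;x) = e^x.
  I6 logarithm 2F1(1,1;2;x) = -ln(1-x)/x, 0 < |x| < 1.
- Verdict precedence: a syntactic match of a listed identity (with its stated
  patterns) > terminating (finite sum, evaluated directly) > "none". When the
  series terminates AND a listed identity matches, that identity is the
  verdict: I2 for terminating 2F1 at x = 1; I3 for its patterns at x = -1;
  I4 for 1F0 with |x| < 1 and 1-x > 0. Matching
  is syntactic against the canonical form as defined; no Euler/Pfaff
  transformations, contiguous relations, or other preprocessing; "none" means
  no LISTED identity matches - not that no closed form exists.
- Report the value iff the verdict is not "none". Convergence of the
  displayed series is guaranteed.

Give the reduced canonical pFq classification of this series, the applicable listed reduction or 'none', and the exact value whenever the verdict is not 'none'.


Key step: with t_0 = 10/9, (1)_k (C = 10/9, x = 5/9) is k! itself.
Term ratio: r(k) = (5/9) * (k+4/3) / [(k+1/5) (k+3/4) (k+1)] - rational in k. x = (5/9); t_0 = 10/9; negate the roots.

Reduced: x = 5/9, 1F2, upper = {4/3}, lower = {1/5, 3/4}, C = 10/9. Verdict: no listed reduction: x = 5/9 and upper {4/3} fail every I1-I6 pattern.


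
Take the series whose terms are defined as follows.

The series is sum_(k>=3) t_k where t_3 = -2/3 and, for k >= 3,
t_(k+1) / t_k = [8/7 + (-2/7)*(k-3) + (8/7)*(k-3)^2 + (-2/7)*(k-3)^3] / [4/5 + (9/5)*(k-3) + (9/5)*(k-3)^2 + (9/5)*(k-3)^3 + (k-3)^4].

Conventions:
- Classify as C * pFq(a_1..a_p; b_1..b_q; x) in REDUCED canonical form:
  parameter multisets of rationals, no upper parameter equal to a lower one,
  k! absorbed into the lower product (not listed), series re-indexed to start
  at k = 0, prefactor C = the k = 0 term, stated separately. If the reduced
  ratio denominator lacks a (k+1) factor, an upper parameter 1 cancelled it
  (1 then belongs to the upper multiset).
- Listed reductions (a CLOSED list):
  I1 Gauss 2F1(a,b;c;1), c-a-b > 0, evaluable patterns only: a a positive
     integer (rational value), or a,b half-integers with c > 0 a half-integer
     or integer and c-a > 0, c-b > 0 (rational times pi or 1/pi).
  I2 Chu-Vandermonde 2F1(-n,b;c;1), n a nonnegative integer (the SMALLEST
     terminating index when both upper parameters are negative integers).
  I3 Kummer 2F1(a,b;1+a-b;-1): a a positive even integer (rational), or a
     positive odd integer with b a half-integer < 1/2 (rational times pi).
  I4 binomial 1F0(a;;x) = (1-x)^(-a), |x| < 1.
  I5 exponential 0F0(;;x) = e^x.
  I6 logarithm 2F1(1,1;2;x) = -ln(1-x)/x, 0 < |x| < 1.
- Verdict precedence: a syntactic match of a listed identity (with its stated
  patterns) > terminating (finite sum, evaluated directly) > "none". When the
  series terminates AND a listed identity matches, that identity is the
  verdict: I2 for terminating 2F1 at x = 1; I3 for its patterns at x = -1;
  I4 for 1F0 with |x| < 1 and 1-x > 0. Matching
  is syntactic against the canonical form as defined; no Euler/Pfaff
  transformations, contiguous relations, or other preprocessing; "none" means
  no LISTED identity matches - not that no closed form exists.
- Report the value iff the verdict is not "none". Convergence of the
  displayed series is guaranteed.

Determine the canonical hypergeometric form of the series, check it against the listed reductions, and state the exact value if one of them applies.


At argument -2/7: a 1F1 with upper {-4}, lower {4/5}, scaled by C = -2/3. Verdict: terminating at k = 4: the factor (-4)_k kills every later term; summing the 5 survivors is exact. Value: -16050014/8621991.

First insight: t_0 = -2/3 here, and the expanded ratio factors over Q; C = -2/3, x = -2/7, roots give parameters.
Ratio: r(k) = (-2/7) * (k-4) / [(k+4/5) (k+1)] - poly over poly, x = (-2/7) from leading terms; C = -2/3 at k = 0.


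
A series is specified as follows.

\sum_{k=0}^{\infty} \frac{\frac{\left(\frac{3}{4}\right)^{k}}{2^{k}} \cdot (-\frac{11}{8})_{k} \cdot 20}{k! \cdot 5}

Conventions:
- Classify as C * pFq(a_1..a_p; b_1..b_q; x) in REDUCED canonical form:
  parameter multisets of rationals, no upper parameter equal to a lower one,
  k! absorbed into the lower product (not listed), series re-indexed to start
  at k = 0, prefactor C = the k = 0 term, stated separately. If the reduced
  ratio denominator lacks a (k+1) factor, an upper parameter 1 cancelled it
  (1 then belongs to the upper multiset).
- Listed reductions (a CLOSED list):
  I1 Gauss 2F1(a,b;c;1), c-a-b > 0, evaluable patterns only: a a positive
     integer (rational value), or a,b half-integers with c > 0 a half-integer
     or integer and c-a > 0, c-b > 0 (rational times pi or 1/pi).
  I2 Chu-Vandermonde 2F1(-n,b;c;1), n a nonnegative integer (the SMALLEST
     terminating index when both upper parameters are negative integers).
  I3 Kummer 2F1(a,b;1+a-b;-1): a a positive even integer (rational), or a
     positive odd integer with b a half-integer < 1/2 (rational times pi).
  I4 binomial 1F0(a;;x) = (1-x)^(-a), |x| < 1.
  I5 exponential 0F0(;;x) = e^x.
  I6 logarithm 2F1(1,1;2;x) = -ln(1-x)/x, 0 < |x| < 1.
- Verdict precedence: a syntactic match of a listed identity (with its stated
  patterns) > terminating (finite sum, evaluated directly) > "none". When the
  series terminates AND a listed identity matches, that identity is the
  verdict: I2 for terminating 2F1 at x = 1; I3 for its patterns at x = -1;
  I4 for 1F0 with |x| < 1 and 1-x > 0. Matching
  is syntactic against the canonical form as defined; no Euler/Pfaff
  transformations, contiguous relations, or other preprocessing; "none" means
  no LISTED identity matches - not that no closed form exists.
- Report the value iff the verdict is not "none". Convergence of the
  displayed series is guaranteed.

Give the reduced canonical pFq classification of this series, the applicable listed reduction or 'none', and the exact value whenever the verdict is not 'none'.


The series (x = \frac{3}{8}) is 1F0: upper {-\frac{11}{8}}, lower {-}, prefactor 4. Verdict: binomial (I4) fires (the 1F0 binomial series: exponent 11/8, x = \frac{3}{8}). Sum: 4 \cdot \left(\frac{5}{8}\right)^{\frac{11}{8}}.

Key step: with t_0 = 4, the constant factors (C = 4) combine into one prefactor.
Step ratio: r(k) = \frac{3}{8} * (k-\frac{11}{8}) / [(k+1)] - poly over poly, x = \frac{3}{8} from leading terms; C = 4 at k = 0.


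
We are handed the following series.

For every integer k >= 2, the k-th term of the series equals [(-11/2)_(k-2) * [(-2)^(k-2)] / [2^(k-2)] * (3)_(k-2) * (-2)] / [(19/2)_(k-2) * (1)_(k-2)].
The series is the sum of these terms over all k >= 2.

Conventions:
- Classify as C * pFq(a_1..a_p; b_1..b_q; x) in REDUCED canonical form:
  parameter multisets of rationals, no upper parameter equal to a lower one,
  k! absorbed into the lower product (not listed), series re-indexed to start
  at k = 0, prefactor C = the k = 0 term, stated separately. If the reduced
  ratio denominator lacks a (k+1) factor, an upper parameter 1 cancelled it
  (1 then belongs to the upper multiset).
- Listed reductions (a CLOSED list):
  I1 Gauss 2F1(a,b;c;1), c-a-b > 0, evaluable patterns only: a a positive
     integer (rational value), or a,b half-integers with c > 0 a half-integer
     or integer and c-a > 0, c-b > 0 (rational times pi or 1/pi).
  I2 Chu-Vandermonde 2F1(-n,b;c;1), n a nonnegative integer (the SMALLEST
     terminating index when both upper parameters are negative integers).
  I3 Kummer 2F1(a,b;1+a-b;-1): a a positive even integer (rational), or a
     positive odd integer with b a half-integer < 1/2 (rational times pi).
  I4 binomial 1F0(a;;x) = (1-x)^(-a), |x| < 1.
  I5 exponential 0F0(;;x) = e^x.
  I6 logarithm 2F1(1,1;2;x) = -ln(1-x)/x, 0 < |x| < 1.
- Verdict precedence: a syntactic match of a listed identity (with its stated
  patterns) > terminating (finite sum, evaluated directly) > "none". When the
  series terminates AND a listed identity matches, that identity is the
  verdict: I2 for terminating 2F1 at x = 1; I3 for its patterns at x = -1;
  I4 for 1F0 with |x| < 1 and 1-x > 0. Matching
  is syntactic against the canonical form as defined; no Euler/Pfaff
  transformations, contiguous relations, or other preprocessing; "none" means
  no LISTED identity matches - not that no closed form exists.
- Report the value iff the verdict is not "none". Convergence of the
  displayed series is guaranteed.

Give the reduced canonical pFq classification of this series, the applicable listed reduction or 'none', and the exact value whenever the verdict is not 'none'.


With C = -2: the canonical form is 2F1(-11/2, 3; 19/2; -1). Verdict: Kummer (I3) matches (x = -1; c = 19/2 equals 1+a-b for upper {-11/2, 3}: listed pattern). Value: (-109395/32768) * pi.

Key step: x = (-1) and (1)_k (prefactor -2) is k! itself.
Adjacent-term ratio: r(k) = (-1) * (k-11/2) (k+3) / [(k+19/2) (k+1)] - rational; roots negated = parameters, x = (-1), C = -2.


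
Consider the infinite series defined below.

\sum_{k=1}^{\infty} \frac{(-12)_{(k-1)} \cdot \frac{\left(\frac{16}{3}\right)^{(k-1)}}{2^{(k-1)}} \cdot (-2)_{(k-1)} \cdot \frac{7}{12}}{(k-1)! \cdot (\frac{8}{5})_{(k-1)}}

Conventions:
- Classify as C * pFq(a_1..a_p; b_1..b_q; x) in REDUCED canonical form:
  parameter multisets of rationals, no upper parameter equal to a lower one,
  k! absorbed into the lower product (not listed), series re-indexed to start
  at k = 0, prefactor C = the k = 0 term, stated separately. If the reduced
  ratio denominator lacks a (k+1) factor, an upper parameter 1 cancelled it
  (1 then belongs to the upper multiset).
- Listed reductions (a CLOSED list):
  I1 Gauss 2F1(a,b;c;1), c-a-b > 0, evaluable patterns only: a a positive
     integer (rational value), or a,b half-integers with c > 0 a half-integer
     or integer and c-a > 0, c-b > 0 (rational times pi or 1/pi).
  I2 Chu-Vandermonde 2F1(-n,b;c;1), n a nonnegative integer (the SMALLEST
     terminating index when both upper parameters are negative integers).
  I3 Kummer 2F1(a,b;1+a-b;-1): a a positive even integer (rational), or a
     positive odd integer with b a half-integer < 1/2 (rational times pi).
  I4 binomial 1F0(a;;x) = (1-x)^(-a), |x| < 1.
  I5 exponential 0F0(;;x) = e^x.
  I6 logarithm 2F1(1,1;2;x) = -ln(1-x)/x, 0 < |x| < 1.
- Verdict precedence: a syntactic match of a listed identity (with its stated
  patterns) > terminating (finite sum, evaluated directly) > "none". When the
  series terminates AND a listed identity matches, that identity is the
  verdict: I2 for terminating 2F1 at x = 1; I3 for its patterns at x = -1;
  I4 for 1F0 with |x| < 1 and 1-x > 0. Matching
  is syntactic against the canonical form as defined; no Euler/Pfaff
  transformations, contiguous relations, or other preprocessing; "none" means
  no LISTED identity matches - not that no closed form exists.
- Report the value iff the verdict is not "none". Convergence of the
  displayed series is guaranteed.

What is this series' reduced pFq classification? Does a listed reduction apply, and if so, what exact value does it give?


The series (x = \frac{8}{3}) is 2F1: upper {-12, -2}, lower {\frac{8}{5}}, prefactor \frac{7}{12}. Verdict: terminating. With -2 upstairs the series is a 3-term polynomial sum; evaluated term by term. Hence: \frac{72793}{468}.

Key step: t_0 = \frac{7}{12} here, and the two k-th powers (C = 7/12) combine into one argument.
Adjacent-term ratio: r(k) = \frac{8}{3} * (k-12) (k-2) / [(k+\frac{8}{5}) (k+1)] - rational in k, leading ratio \frac{8}{3}; with t_0 = \frac{7}{12}, classification follows.


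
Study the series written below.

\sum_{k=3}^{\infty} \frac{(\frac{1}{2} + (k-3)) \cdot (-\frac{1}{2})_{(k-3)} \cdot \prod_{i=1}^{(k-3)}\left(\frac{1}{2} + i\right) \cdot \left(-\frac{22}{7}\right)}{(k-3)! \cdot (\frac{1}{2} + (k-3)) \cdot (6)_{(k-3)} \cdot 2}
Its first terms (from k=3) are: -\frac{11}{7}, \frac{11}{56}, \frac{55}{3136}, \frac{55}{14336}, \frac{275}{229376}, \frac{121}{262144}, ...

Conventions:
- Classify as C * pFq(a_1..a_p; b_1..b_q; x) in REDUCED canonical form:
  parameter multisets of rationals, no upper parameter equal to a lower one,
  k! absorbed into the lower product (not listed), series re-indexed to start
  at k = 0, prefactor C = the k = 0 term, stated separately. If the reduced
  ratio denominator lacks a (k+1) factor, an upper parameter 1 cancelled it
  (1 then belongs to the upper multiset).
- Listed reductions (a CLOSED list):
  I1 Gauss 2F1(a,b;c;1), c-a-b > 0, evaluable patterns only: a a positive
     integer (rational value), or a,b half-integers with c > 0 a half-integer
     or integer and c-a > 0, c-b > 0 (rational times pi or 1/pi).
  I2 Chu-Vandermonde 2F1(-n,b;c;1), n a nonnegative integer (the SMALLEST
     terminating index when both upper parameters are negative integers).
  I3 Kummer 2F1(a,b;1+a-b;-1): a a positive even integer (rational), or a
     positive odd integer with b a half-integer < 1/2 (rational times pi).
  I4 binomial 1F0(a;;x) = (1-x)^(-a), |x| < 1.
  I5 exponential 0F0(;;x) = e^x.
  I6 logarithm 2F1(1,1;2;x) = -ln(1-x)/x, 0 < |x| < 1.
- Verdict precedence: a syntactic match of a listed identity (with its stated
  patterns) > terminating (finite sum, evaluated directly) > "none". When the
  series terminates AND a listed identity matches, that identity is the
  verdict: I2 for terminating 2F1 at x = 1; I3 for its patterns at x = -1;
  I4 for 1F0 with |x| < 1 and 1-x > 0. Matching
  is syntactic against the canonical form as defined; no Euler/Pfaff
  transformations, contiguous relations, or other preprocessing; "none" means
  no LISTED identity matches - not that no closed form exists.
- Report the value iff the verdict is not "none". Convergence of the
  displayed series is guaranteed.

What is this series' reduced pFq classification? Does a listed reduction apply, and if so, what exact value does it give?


At argument 1: a 2F1 with upper {-\frac{1}{2}, \frac{3}{2}}, lower {6}, scaled by C = -\frac{11}{7}. Verdict: Gauss (I1, half-integer pattern) fires (x = 1; upper {-\frac{1}{2}, \frac{3}{2}} half-integers, c = 6 in the evaluable pattern). Hence: \left(-\frac{65536}{15435}\right) / \pi.

Key step: x = 1 and k + 1/2 divides numerator and denominator alike; C = -11/7, x = 1 after cancelling.
Consecutive-term ratio: r(k) = 1 * (k-\frac{1}{2}) (k+\frac{3}{2}) / [(k+6) (k+1)] - rational in k. x = 1; t_0 = -\frac{11}{7}; negate the roots.


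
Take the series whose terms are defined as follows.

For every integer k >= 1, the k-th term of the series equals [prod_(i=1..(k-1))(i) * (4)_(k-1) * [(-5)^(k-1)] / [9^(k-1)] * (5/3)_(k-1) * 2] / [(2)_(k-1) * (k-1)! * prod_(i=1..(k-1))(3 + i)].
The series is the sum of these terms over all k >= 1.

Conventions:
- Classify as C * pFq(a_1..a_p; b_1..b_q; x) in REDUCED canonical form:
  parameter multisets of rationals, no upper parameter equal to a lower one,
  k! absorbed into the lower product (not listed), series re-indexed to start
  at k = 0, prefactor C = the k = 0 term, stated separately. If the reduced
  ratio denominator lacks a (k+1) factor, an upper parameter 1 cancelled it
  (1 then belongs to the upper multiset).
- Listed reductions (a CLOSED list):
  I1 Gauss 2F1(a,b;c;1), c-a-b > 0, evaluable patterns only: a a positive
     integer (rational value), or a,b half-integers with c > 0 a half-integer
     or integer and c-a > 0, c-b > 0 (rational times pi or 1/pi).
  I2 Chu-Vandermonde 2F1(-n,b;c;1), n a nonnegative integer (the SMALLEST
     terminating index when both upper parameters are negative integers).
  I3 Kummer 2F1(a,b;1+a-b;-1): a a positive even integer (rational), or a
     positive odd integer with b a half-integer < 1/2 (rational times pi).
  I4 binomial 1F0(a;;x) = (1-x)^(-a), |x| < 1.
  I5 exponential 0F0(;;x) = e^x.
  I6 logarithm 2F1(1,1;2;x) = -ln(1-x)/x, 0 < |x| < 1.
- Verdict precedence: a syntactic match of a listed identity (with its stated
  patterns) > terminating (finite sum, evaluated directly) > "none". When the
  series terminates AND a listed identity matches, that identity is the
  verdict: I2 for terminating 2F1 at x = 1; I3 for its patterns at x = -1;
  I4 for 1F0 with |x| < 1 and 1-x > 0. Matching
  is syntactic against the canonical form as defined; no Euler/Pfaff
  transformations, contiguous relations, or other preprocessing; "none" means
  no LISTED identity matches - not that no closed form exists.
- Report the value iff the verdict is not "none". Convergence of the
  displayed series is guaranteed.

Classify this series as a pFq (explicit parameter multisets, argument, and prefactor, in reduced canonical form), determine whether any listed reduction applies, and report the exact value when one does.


With C = 2: the canonical form is 2F1(1, 5/3; 2; -5/9). Verdict: no listed reduction: x = -5/9 and upper {1, 5/3} fail every I1-I6 pattern.

Key step: t_0 = 2 here, and the lower running product (C = 2) is a rising factorial.
Ratio: r(k) = (-5/9) * (k+1) (k+5/3) / [(k+2) (k+1)] - rational in k, leading ratio (-5/9); with t_0 = 2, classification follows.


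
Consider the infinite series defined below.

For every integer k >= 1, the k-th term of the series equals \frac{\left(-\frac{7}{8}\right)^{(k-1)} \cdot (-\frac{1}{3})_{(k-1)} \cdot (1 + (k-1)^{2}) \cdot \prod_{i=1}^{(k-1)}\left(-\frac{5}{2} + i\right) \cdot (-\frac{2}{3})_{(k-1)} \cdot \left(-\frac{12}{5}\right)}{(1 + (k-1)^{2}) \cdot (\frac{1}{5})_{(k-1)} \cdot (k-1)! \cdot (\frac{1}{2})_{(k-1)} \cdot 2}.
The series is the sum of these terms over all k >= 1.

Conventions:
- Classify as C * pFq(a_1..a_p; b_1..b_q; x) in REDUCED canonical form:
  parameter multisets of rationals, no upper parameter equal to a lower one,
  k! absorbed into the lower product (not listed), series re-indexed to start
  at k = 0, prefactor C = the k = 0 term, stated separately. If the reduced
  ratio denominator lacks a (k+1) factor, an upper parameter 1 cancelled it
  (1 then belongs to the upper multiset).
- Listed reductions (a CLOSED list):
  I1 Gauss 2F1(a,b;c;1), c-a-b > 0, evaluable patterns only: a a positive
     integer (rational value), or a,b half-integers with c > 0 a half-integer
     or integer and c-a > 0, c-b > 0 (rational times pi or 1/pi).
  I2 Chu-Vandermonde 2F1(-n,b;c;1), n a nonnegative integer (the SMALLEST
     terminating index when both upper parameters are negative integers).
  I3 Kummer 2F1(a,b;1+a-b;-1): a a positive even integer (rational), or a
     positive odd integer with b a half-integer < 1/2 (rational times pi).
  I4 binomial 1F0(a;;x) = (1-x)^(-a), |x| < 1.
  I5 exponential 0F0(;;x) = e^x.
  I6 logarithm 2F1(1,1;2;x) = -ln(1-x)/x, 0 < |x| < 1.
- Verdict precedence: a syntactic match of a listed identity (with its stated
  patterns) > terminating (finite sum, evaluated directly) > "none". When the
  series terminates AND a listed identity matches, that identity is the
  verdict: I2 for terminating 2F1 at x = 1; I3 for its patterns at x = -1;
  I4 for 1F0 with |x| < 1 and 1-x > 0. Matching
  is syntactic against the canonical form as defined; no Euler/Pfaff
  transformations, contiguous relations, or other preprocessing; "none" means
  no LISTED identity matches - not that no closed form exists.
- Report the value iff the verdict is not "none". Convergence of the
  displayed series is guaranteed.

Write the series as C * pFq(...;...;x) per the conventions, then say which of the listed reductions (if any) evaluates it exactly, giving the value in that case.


Canonical form: C = -\frac{6}{5} times 3F2 with upper {-\frac{3}{2}, -\frac{2}{3}, -\frac{1}{3}}, lower {\frac{1}{5}, \frac{1}{2}}, x = -\frac{7}{8}. Verdict: no listed reduction: x = -\frac{7}{8} and upper {-\frac{3}{2}, -\frac{2}{3}, -\frac{1}{3}} fail every I1-I6 pattern.

Key observation: t_0 = -\frac{6}{5} here, and k^2 + 1 divides numerator and denominator alike; prefactor -6/5 after cancelling.
Term ratio: r(k) = -\frac{7}{8} * (k-\frac{3}{2}) (k-\frac{2}{3}) (k-\frac{1}{3}) / [(k+\frac{1}{5}) (k+\frac{1}{2}) (k+1)] - rational in k. x = -\frac{7}{8}; t_0 = -\frac{6}{5}; negate the roots.


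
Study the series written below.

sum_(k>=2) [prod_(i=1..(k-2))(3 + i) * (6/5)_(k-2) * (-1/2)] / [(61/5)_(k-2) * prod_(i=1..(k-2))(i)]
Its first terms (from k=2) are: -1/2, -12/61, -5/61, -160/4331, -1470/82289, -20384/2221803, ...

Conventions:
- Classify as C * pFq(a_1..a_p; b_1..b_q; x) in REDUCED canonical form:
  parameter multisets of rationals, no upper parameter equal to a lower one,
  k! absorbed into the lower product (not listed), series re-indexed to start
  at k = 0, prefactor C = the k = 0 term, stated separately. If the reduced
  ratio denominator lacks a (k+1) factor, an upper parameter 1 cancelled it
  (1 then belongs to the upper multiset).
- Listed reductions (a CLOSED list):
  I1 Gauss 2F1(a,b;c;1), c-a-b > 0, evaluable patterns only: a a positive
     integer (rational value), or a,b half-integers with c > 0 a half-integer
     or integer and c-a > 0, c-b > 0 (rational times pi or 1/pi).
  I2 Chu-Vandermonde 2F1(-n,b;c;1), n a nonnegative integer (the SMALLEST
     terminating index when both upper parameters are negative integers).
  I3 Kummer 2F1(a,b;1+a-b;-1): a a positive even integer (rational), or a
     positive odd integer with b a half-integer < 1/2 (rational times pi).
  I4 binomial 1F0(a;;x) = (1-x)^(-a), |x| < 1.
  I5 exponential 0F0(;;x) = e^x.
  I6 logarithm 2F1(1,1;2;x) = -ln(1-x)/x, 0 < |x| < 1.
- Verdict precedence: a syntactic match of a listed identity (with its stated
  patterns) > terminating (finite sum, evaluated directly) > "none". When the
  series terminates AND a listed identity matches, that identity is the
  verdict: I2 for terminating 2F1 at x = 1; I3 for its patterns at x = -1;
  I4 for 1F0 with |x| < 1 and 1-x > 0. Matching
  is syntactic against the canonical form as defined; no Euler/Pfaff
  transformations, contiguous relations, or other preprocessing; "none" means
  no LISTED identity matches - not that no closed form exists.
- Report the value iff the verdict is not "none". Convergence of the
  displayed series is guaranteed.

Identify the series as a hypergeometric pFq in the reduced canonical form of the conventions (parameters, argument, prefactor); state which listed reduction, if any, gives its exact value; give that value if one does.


Prefactor -1/2, argument 1: 2F1 with upper {6/5, 4} over lower {61/5}. Verdict: Gauss's theorem (I1) applies (x = 1: the Gamma ratio telescopes since c-a-b = 7 > 0 and a = 4 in Z>0). Hence: -16031/18750.

Structural cue: t_0 being -1/2, the product of the first k integers (C = -1/2) is k!.
Ratio: r(k) = 1 * (k+6/5) (k+4) / [(k+61/5) (k+1)] - rational; roots negated = parameters, x = 1, C = -1/2.
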